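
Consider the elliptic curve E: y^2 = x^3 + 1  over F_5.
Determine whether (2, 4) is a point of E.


Check whether y^2 = x^3 + 0 x + 1 (mod 5) for (x, y) = (2, 4).
LHS: y^2 = 4^2 mod 5 = 1
RHS: x^3 + 0 x + 1 = 2^3 + 0*2 + 1 mod 5 = 4
LHS != RHS

No, not on the curve


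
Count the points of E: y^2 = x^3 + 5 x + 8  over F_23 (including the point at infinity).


For each x in F_23, count y with y^2 = x^3 + 5 x + 8 mod 23:
  x = 0: RHS = 8, y in [10, 13]  -> 2 point(s)
  x = 2: RHS = 3, y in [7, 16]  -> 2 point(s)
  x = 3: RHS = 4, y in [2, 21]  -> 2 point(s)
  x = 4: RHS = 0, y in [0]  -> 1 point(s)
  x = 6: RHS = 1, y in [1, 22]  -> 2 point(s)
  x = 7: RHS = 18, y in [8, 15]  -> 2 point(s)
  x = 8: RHS = 8, y in [10, 13]  -> 2 point(s)
  x = 9: RHS = 0, y in [0]  -> 1 point(s)
  x = 10: RHS = 0, y in [0]  -> 1 point(s)
  x = 12: RHS = 2, y in [5, 18]  -> 2 point(s)
  x = 13: RHS = 16, y in [4, 19]  -> 2 point(s)
  x = 14: RHS = 16, y in [4, 19]  -> 2 point(s)
  x = 15: RHS = 8, y in [10, 13]  -> 2 point(s)
  x = 19: RHS = 16, y in [4, 19]  -> 2 point(s)
  x = 20: RHS = 12, y in [9, 14]  -> 2 point(s)
  x = 21: RHS = 13, y in [6, 17]  -> 2 point(s)
  x = 22: RHS = 2, y in [5, 18]  -> 2 point(s)
Affine points: 31. Add the point at infinity: total = 32.

#E(F_23) = 32


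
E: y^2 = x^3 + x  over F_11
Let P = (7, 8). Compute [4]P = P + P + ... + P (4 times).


k = 4 = 100_2 (binary, LSB first: 001)
Double-and-add from P = (7, 8):
  bit 0 = 0: acc unchanged = O
  bit 1 = 0: acc unchanged = O
  bit 2 = 1: acc = O + (5, 3) = (5, 3)

4P = (5, 3)


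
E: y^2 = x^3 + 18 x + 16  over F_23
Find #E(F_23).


For each x in F_23, count y with y^2 = x^3 + 18 x + 16 mod 23:
  x = 0: RHS = 16, y in [4, 19]  -> 2 point(s)
  x = 1: RHS = 12, y in [9, 14]  -> 2 point(s)
  x = 5: RHS = 1, y in [1, 22]  -> 2 point(s)
  x = 6: RHS = 18, y in [8, 15]  -> 2 point(s)
  x = 7: RHS = 2, y in [5, 18]  -> 2 point(s)
  x = 10: RHS = 0, y in [0]  -> 1 point(s)
  x = 11: RHS = 4, y in [2, 21]  -> 2 point(s)
  x = 13: RHS = 9, y in [3, 20]  -> 2 point(s)
  x = 15: RHS = 4, y in [2, 21]  -> 2 point(s)
  x = 18: RHS = 8, y in [10, 13]  -> 2 point(s)
  x = 19: RHS = 18, y in [8, 15]  -> 2 point(s)
  x = 20: RHS = 4, y in [2, 21]  -> 2 point(s)
  x = 21: RHS = 18, y in [8, 15]  -> 2 point(s)
Affine points: 25. Add the point at infinity: total = 26.

#E(F_23) = 26


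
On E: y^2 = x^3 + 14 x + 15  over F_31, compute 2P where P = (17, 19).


Doubling: s = (3 x1^2 + a) / (2 y1)
s = (3*17^2 + 14) / (2*19) mod 31 = 24
x3 = s^2 - 2 x1 mod 31 = 24^2 - 2*17 = 15
y3 = s (x1 - x3) - y1 mod 31 = 24 * (17 - 15) - 19 = 29

2P = (15, 29)


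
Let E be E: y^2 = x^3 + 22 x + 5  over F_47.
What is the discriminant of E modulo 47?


4 a^3 + 27 b^2 = 4*22^3 + 27*5^2 = 42592 + 675 = 43267
Delta = -16 * (43267) = -692272
Delta mod 47 = 38

Delta = 38 (mod 47)


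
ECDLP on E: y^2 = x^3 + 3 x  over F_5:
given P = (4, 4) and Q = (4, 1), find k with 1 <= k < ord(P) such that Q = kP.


Enumerate multiples of P until we hit Q = (4, 1):
  1P = (4, 4)
  2P = (1, 2)
  3P = (1, 3)
  4P = (4, 1)
Match found at i = 4.

k = 4


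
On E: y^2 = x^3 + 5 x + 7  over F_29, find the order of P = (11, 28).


Compute successive multiples of P until we hit O:
  1P = (11, 28)
  2P = (20, 4)
  3P = (18, 10)
  4P = (22, 21)
  5P = (0, 23)
  6P = (23, 14)
  7P = (2, 5)
  8P = (10, 10)
  ... (continuing to 37P)
  37P = O

ord(P) = 37


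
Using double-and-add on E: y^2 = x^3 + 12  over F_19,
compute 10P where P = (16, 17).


k = 10 = 1010_2 (binary, LSB first: 0101)
Double-and-add from P = (16, 17):
  bit 0 = 0: acc unchanged = O
  bit 1 = 1: acc = O + (10, 9) = (10, 9)
  bit 2 = 0: acc unchanged = (10, 9)
  bit 3 = 1: acc = (10, 9) + (13, 9) = (15, 10)

10P = (15, 10)


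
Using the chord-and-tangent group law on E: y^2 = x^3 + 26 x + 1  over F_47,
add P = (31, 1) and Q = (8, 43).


P != Q, so use the chord formula.
s = (y2 - y1) / (x2 - x1) = (42) / (24) mod 47 = 37
x3 = s^2 - x1 - x2 mod 47 = 37^2 - 31 - 8 = 14
y3 = s (x1 - x3) - y1 mod 47 = 37 * (31 - 14) - 1 = 17

P + Q = (14, 17)


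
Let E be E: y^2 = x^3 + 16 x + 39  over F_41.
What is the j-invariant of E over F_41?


Delta = -16(4 a^3 + 27 b^2) mod 41 = 4
-1728 * (4 a)^3 = -1728 * (4*16)^3 mod 41 = 19
j = 19 * 4^(-1) mod 41 = 15

j = 15 (mod 41)


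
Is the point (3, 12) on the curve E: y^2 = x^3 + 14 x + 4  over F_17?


Check whether y^2 = x^3 + 14 x + 4 (mod 17) for (x, y) = (3, 12).
LHS: y^2 = 12^2 mod 17 = 8
RHS: x^3 + 14 x + 4 = 3^3 + 14*3 + 4 mod 17 = 5
LHS != RHS

No, not on the curve


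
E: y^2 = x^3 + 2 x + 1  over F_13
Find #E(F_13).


For each x in F_13, count y with y^2 = x^3 + 2 x + 1 mod 13:
  x = 0: RHS = 1, y in [1, 12]  -> 2 point(s)
  x = 1: RHS = 4, y in [2, 11]  -> 2 point(s)
  x = 2: RHS = 0, y in [0]  -> 1 point(s)
  x = 8: RHS = 9, y in [3, 10]  -> 2 point(s)
Affine points: 7. Add the point at infinity: total = 8.

#E(F_13) = 8


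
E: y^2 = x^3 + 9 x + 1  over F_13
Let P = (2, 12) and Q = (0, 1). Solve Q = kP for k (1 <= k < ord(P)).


Enumerate multiples of P until we hit Q = (0, 1):
  1P = (2, 12)
  2P = (12, 2)
  3P = (0, 12)
  4P = (11, 1)
  5P = (10, 5)
  6P = (4, 6)
  7P = (3, 4)
  8P = (7, 2)
  9P = (8, 0)
  10P = (7, 11)
  11P = (3, 9)
  12P = (4, 7)
  13P = (10, 8)
  14P = (11, 12)
  15P = (0, 1)
Match found at i = 15.

k = 15


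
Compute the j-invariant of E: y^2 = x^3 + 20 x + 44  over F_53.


Delta = -16(4 a^3 + 27 b^2) mod 53 = 21
-1728 * (4 a)^3 = -1728 * (4*20)^3 mod 53 = 49
j = 49 * 21^(-1) mod 53 = 20

j = 20 (mod 53)


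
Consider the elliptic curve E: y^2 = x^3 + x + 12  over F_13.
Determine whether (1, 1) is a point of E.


Check whether y^2 = x^3 + 1 x + 12 (mod 13) for (x, y) = (1, 1).
LHS: y^2 = 1^2 mod 13 = 1
RHS: x^3 + 1 x + 12 = 1^3 + 1*1 + 12 mod 13 = 1
LHS = RHS

Yes, on the curve


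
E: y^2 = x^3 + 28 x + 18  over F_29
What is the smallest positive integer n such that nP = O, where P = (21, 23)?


Compute successive multiples of P until we hit O:
  1P = (21, 23)
  2P = (17, 10)
  3P = (7, 8)
  4P = (2, 16)
  5P = (12, 20)
  6P = (9, 10)
  7P = (4, 22)
  8P = (3, 19)
  ... (continuing to 19P)
  19P = O

ord(P) = 19


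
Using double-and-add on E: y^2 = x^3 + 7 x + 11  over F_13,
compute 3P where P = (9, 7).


k = 3 = 11_2 (binary, LSB first: 11)
Double-and-add from P = (9, 7):
  bit 0 = 1: acc = O + (9, 7) = (9, 7)
  bit 1 = 1: acc = (9, 7) + (4, 8) = (12, 4)

3P = (12, 4)


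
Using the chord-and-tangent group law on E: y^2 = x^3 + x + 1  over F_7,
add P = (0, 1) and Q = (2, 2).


P != Q, so use the chord formula.
s = (y2 - y1) / (x2 - x1) = (1) / (2) mod 7 = 4
x3 = s^2 - x1 - x2 mod 7 = 4^2 - 0 - 2 = 0
y3 = s (x1 - x3) - y1 mod 7 = 4 * (0 - 0) - 1 = 6

P + Q = (0, 6)


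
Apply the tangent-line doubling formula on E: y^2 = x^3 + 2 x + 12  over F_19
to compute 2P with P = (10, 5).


Doubling: s = (3 x1^2 + a) / (2 y1)
s = (3*10^2 + 2) / (2*5) mod 19 = 15
x3 = s^2 - 2 x1 mod 19 = 15^2 - 2*10 = 15
y3 = s (x1 - x3) - y1 mod 19 = 15 * (10 - 15) - 5 = 15

2P = (15, 15)


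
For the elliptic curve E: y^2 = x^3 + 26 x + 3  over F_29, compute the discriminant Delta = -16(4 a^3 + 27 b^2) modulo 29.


4 a^3 + 27 b^2 = 4*26^3 + 27*3^2 = 70304 + 243 = 70547
Delta = -16 * (70547) = -1128752
Delta mod 29 = 15

Delta = 15 (mod 29)


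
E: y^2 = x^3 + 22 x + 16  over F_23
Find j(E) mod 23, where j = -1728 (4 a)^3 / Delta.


Delta = -16(4 a^3 + 27 b^2) mod 23 = 10
-1728 * (4 a)^3 = -1728 * (4*22)^3 mod 23 = 8
j = 8 * 10^(-1) mod 23 = 10

j = 10 (mod 23)


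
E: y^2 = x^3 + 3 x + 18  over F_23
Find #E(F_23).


For each x in F_23, count y with y^2 = x^3 + 3 x + 18 mod 23:
  x = 0: RHS = 18, y in [8, 15]  -> 2 point(s)
  x = 2: RHS = 9, y in [3, 20]  -> 2 point(s)
  x = 3: RHS = 8, y in [10, 13]  -> 2 point(s)
  x = 4: RHS = 2, y in [5, 18]  -> 2 point(s)
  x = 8: RHS = 2, y in [5, 18]  -> 2 point(s)
  x = 10: RHS = 13, y in [6, 17]  -> 2 point(s)
  x = 11: RHS = 2, y in [5, 18]  -> 2 point(s)
  x = 13: RHS = 0, y in [0]  -> 1 point(s)
  x = 18: RHS = 16, y in [4, 19]  -> 2 point(s)
  x = 21: RHS = 4, y in [2, 21]  -> 2 point(s)
Affine points: 19. Add the point at infinity: total = 20.

#E(F_23) = 20


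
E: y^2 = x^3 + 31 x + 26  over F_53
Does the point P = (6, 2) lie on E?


Check whether y^2 = x^3 + 31 x + 26 (mod 53) for (x, y) = (6, 2).
LHS: y^2 = 2^2 mod 53 = 4
RHS: x^3 + 31 x + 26 = 6^3 + 31*6 + 26 mod 53 = 4
LHS = RHS

Yes, on the curve


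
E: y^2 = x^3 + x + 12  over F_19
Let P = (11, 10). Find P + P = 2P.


Doubling: s = (3 x1^2 + a) / (2 y1)
s = (3*11^2 + 1) / (2*10) mod 19 = 3
x3 = s^2 - 2 x1 mod 19 = 3^2 - 2*11 = 6
y3 = s (x1 - x3) - y1 mod 19 = 3 * (11 - 6) - 10 = 5

2P = (6, 5)


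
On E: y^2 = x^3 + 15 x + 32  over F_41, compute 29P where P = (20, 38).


k = 29 = 11101_2 (binary, LSB first: 10111)
Double-and-add from P = (20, 38):
  bit 0 = 1: acc = O + (20, 38) = (20, 38)
  bit 1 = 0: acc unchanged = (20, 38)
  bit 2 = 1: acc = (20, 38) + (37, 21) = (26, 9)
  bit 3 = 1: acc = (26, 9) + (0, 14) = (6, 25)
  bit 4 = 1: acc = (6, 25) + (4, 19) = (40, 37)

29P = (40, 37)


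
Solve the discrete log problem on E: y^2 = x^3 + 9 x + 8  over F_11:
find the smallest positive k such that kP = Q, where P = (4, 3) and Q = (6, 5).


Enumerate multiples of P until we hit Q = (6, 5):
  1P = (4, 3)
  2P = (8, 3)
  3P = (10, 8)
  4P = (9, 2)
  5P = (2, 1)
  6P = (6, 6)
  7P = (6, 5)
Match found at i = 7.

k = 7


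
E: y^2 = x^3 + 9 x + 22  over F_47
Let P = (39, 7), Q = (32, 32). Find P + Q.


P != Q, so use the chord formula.
s = (y2 - y1) / (x2 - x1) = (25) / (40) mod 47 = 30
x3 = s^2 - x1 - x2 mod 47 = 30^2 - 39 - 32 = 30
y3 = s (x1 - x3) - y1 mod 47 = 30 * (39 - 30) - 7 = 28

P + Q = (30, 28)


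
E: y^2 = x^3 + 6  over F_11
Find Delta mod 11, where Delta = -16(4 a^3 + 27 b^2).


4 a^3 + 27 b^2 = 4*0^3 + 27*6^2 = 0 + 972 = 972
Delta = -16 * (972) = -15552
Delta mod 11 = 2

Delta = 2 (mod 11)


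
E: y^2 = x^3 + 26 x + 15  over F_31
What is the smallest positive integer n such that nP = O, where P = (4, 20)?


Compute successive multiples of P until we hit O:
  1P = (4, 20)
  2P = (11, 12)
  3P = (23, 15)
  4P = (13, 15)
  5P = (30, 22)
  6P = (17, 10)
  7P = (26, 16)
  8P = (10, 29)
  ... (continuing to 25P)
  25P = O

ord(P) = 25


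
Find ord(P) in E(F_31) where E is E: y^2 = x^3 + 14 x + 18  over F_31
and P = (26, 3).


Compute successive multiples of P until we hit O:
  1P = (26, 3)
  2P = (7, 5)
  3P = (23, 13)
  4P = (0, 24)
  5P = (9, 25)
  6P = (1, 23)
  7P = (22, 0)
  8P = (1, 8)
  ... (continuing to 14P)
  14P = O

ord(P) = 14


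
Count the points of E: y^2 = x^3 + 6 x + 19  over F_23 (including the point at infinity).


For each x in F_23, count y with y^2 = x^3 + 6 x + 19 mod 23:
  x = 1: RHS = 3, y in [7, 16]  -> 2 point(s)
  x = 2: RHS = 16, y in [4, 19]  -> 2 point(s)
  x = 3: RHS = 18, y in [8, 15]  -> 2 point(s)
  x = 5: RHS = 13, y in [6, 17]  -> 2 point(s)
  x = 6: RHS = 18, y in [8, 15]  -> 2 point(s)
  x = 7: RHS = 13, y in [6, 17]  -> 2 point(s)
  x = 8: RHS = 4, y in [2, 21]  -> 2 point(s)
  x = 11: RHS = 13, y in [6, 17]  -> 2 point(s)
  x = 12: RHS = 2, y in [5, 18]  -> 2 point(s)
  x = 14: RHS = 18, y in [8, 15]  -> 2 point(s)
  x = 16: RHS = 2, y in [5, 18]  -> 2 point(s)
  x = 18: RHS = 2, y in [5, 18]  -> 2 point(s)
  x = 19: RHS = 0, y in [0]  -> 1 point(s)
  x = 22: RHS = 12, y in [9, 14]  -> 2 point(s)
Affine points: 27. Add the point at infinity: total = 28.

#E(F_23) = 28


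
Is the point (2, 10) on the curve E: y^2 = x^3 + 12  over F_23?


Check whether y^2 = x^3 + 0 x + 12 (mod 23) for (x, y) = (2, 10).
LHS: y^2 = 10^2 mod 23 = 8
RHS: x^3 + 0 x + 12 = 2^3 + 0*2 + 12 mod 23 = 20
LHS != RHS

No, not on the curve


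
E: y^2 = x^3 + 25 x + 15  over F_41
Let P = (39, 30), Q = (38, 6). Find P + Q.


P != Q, so use the chord formula.
s = (y2 - y1) / (x2 - x1) = (17) / (40) mod 41 = 24
x3 = s^2 - x1 - x2 mod 41 = 24^2 - 39 - 38 = 7
y3 = s (x1 - x3) - y1 mod 41 = 24 * (39 - 7) - 30 = 0

P + Q = (7, 0)


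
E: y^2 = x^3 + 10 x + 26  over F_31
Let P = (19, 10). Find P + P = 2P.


Doubling: s = (3 x1^2 + a) / (2 y1)
s = (3*19^2 + 10) / (2*10) mod 31 = 19
x3 = s^2 - 2 x1 mod 31 = 19^2 - 2*19 = 13
y3 = s (x1 - x3) - y1 mod 31 = 19 * (19 - 13) - 10 = 11

2P = (13, 11)


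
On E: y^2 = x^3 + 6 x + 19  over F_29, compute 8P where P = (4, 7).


k = 8 = 1000_2 (binary, LSB first: 0001)
Double-and-add from P = (4, 7):
  bit 0 = 0: acc unchanged = O
  bit 1 = 0: acc unchanged = O
  bit 2 = 0: acc unchanged = O
  bit 3 = 1: acc = O + (10, 21) = (10, 21)

8P = (10, 21)


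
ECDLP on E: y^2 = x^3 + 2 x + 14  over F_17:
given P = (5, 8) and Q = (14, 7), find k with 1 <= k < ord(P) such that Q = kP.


Enumerate multiples of P until we hit Q = (14, 7):
  1P = (5, 8)
  2P = (3, 8)
  3P = (9, 9)
  4P = (2, 14)
  5P = (14, 10)
  6P = (14, 7)
Match found at i = 6.

k = 6


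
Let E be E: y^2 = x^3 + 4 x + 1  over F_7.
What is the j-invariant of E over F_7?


Delta = -16(4 a^3 + 27 b^2) mod 7 = 1
-1728 * (4 a)^3 = -1728 * (4*4)^3 mod 7 = 1
j = 1 * 1^(-1) mod 7 = 1

j = 1 (mod 7)


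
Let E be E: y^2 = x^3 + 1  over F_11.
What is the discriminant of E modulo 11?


4 a^3 + 27 b^2 = 4*0^3 + 27*1^2 = 0 + 27 = 27
Delta = -16 * (27) = -432
Delta mod 11 = 8

Delta = 8 (mod 11)


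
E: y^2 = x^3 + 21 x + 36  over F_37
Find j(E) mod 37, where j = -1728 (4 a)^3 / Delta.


Delta = -16(4 a^3 + 27 b^2) mod 37 = 11
-1728 * (4 a)^3 = -1728 * (4*21)^3 mod 37 = 11
j = 11 * 11^(-1) mod 37 = 1

j = 1 (mod 37)


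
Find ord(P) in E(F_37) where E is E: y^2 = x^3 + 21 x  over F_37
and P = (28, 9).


Compute successive multiples of P until we hit O:
  1P = (28, 9)
  2P = (7, 3)
  3P = (27, 23)
  4P = (30, 19)
  5P = (4, 0)
  6P = (30, 18)
  7P = (27, 14)
  8P = (7, 34)
  ... (continuing to 10P)
  10P = O

ord(P) = 10


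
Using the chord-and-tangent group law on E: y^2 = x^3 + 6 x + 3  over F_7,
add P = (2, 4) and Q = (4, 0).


P != Q, so use the chord formula.
s = (y2 - y1) / (x2 - x1) = (3) / (2) mod 7 = 5
x3 = s^2 - x1 - x2 mod 7 = 5^2 - 2 - 4 = 5
y3 = s (x1 - x3) - y1 mod 7 = 5 * (2 - 5) - 4 = 2

P + Q = (5, 2)


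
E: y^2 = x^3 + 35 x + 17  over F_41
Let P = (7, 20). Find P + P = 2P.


Doubling: s = (3 x1^2 + a) / (2 y1)
s = (3*7^2 + 35) / (2*20) mod 41 = 23
x3 = s^2 - 2 x1 mod 41 = 23^2 - 2*7 = 23
y3 = s (x1 - x3) - y1 mod 41 = 23 * (7 - 23) - 20 = 22

2P = (23, 22)


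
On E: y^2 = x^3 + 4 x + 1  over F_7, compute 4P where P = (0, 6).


k = 4 = 100_2 (binary, LSB first: 001)
Double-and-add from P = (0, 6):
  bit 0 = 0: acc unchanged = O
  bit 1 = 0: acc unchanged = O
  bit 2 = 1: acc = O + (0, 1) = (0, 1)

4P = (0, 1)


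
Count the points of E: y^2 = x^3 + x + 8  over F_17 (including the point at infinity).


For each x in F_17, count y with y^2 = x^3 + 1 x + 8 mod 17:
  x = 0: RHS = 8, y in [5, 12]  -> 2 point(s)
  x = 2: RHS = 1, y in [1, 16]  -> 2 point(s)
  x = 3: RHS = 4, y in [2, 15]  -> 2 point(s)
  x = 4: RHS = 8, y in [5, 12]  -> 2 point(s)
  x = 5: RHS = 2, y in [6, 11]  -> 2 point(s)
  x = 6: RHS = 9, y in [3, 14]  -> 2 point(s)
  x = 7: RHS = 1, y in [1, 16]  -> 2 point(s)
  x = 8: RHS = 1, y in [1, 16]  -> 2 point(s)
  x = 9: RHS = 15, y in [7, 10]  -> 2 point(s)
  x = 10: RHS = 15, y in [7, 10]  -> 2 point(s)
  x = 13: RHS = 8, y in [5, 12]  -> 2 point(s)
  x = 15: RHS = 15, y in [7, 10]  -> 2 point(s)
Affine points: 24. Add the point at infinity: total = 25.

#E(F_17) = 25


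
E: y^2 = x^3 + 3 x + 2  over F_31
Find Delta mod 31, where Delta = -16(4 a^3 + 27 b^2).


4 a^3 + 27 b^2 = 4*3^3 + 27*2^2 = 108 + 108 = 216
Delta = -16 * (216) = -3456
Delta mod 31 = 16

Delta = 16 (mod 31)


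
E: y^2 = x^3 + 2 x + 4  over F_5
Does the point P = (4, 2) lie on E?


Check whether y^2 = x^3 + 2 x + 4 (mod 5) for (x, y) = (4, 2).
LHS: y^2 = 2^2 mod 5 = 4
RHS: x^3 + 2 x + 4 = 4^3 + 2*4 + 4 mod 5 = 1
LHS != RHS

No, not on the curve


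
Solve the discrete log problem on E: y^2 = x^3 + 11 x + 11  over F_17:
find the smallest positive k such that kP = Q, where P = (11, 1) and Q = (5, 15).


Enumerate multiples of P until we hit Q = (5, 15):
  1P = (11, 1)
  2P = (12, 16)
  3P = (15, 7)
  4P = (6, 15)
  5P = (16, 13)
  6P = (8, 13)
  7P = (14, 11)
  8P = (5, 2)
  9P = (10, 13)
  10P = (4, 0)
  11P = (10, 4)
  12P = (5, 15)
Match found at i = 12.

k = 12


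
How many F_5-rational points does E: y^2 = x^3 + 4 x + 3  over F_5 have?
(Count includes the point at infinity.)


For each x in F_5, count y with y^2 = x^3 + 4 x + 3 mod 5:
  x = 2: RHS = 4, y in [2, 3]  -> 2 point(s)
Affine points: 2. Add the point at infinity: total = 3.

#E(F_5) = 3


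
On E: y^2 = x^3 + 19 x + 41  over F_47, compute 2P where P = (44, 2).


Doubling: s = (3 x1^2 + a) / (2 y1)
s = (3*44^2 + 19) / (2*2) mod 47 = 35
x3 = s^2 - 2 x1 mod 47 = 35^2 - 2*44 = 9
y3 = s (x1 - x3) - y1 mod 47 = 35 * (44 - 9) - 2 = 1

2P = (9, 1)


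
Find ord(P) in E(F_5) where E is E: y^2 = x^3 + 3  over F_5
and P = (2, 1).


Compute successive multiples of P until we hit O:
  1P = (2, 1)
  2P = (2, 4)
  3P = O

ord(P) = 3


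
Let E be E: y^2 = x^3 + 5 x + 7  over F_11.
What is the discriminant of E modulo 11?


4 a^3 + 27 b^2 = 4*5^3 + 27*7^2 = 500 + 1323 = 1823
Delta = -16 * (1823) = -29168
Delta mod 11 = 4

Delta = 4 (mod 11)


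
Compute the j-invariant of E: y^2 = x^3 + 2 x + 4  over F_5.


Delta = -16(4 a^3 + 27 b^2) mod 5 = 1
-1728 * (4 a)^3 = -1728 * (4*2)^3 mod 5 = 4
j = 4 * 1^(-1) mod 5 = 4

j = 4 (mod 5)


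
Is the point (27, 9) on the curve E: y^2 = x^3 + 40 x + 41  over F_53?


Check whether y^2 = x^3 + 40 x + 41 (mod 53) for (x, y) = (27, 9).
LHS: y^2 = 9^2 mod 53 = 28
RHS: x^3 + 40 x + 41 = 27^3 + 40*27 + 41 mod 53 = 28
LHS = RHS

Yes, on the curve


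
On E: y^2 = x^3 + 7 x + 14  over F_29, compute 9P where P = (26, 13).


k = 9 = 1001_2 (binary, LSB first: 1001)
Double-and-add from P = (26, 13):
  bit 0 = 1: acc = O + (26, 13) = (26, 13)
  bit 1 = 0: acc unchanged = (26, 13)
  bit 2 = 0: acc unchanged = (26, 13)
  bit 3 = 1: acc = (26, 13) + (11, 28) = (22, 12)

9P = (22, 12)


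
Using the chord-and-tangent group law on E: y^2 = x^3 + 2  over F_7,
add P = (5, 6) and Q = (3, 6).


P != Q, so use the chord formula.
s = (y2 - y1) / (x2 - x1) = (0) / (5) mod 7 = 0
x3 = s^2 - x1 - x2 mod 7 = 0^2 - 5 - 3 = 6
y3 = s (x1 - x3) - y1 mod 7 = 0 * (5 - 6) - 6 = 1

P + Q = (6, 1)


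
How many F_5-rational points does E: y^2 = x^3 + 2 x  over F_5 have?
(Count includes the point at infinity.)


For each x in F_5, count y with y^2 = x^3 + 2 x + 0 mod 5:
  x = 0: RHS = 0, y in [0]  -> 1 point(s)
Affine points: 1. Add the point at infinity: total = 2.

#E(F_5) = 2


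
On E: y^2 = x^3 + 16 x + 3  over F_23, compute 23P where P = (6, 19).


k = 23 = 10111_2 (binary, LSB first: 11101)
Double-and-add from P = (6, 19):
  bit 0 = 1: acc = O + (6, 19) = (6, 19)
  bit 1 = 1: acc = (6, 19) + (4, 19) = (13, 4)
  bit 2 = 1: acc = (13, 4) + (10, 6) = (3, 20)
  bit 3 = 0: acc unchanged = (3, 20)
  bit 4 = 1: acc = (3, 20) + (21, 20) = (22, 3)

23P = (22, 3)


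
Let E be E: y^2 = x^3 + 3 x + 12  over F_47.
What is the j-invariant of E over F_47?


Delta = -16(4 a^3 + 27 b^2) mod 47 = 31
-1728 * (4 a)^3 = -1728 * (4*3)^3 mod 47 = 20
j = 20 * 31^(-1) mod 47 = 34

j = 34 (mod 47)


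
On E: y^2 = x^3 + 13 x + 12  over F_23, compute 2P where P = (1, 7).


Doubling: s = (3 x1^2 + a) / (2 y1)
s = (3*1^2 + 13) / (2*7) mod 23 = 11
x3 = s^2 - 2 x1 mod 23 = 11^2 - 2*1 = 4
y3 = s (x1 - x3) - y1 mod 23 = 11 * (1 - 4) - 7 = 6

2P = (4, 6)


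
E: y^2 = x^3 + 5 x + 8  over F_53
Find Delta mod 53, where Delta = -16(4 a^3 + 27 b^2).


4 a^3 + 27 b^2 = 4*5^3 + 27*8^2 = 500 + 1728 = 2228
Delta = -16 * (2228) = -35648
Delta mod 53 = 21

Delta = 21 (mod 53)


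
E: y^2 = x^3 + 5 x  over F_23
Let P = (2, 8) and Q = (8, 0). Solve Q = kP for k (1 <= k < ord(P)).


Enumerate multiples of P until we hit Q = (8, 0):
  1P = (2, 8)
  2P = (8, 0)
Match found at i = 2.

k = 2


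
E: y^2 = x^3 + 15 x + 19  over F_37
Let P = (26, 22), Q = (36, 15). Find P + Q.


P != Q, so use the chord formula.
s = (y2 - y1) / (x2 - x1) = (30) / (10) mod 37 = 3
x3 = s^2 - x1 - x2 mod 37 = 3^2 - 26 - 36 = 21
y3 = s (x1 - x3) - y1 mod 37 = 3 * (26 - 21) - 22 = 30

P + Q = (21, 30)


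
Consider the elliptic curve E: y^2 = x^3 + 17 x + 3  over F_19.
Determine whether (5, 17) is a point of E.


Check whether y^2 = x^3 + 17 x + 3 (mod 19) for (x, y) = (5, 17).
LHS: y^2 = 17^2 mod 19 = 4
RHS: x^3 + 17 x + 3 = 5^3 + 17*5 + 3 mod 19 = 4
LHS = RHS

Yes, on the curve


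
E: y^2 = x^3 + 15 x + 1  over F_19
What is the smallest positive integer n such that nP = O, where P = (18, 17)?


Compute successive multiples of P until we hit O:
  1P = (18, 17)
  2P = (8, 14)
  3P = (10, 12)
  4P = (0, 18)
  5P = (2, 18)
  6P = (16, 9)
  7P = (1, 13)
  8P = (4, 12)
  ... (continuing to 25P)
  25P = O

ord(P) = 25


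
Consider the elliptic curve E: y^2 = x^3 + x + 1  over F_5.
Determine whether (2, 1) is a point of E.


Check whether y^2 = x^3 + 1 x + 1 (mod 5) for (x, y) = (2, 1).
LHS: y^2 = 1^2 mod 5 = 1
RHS: x^3 + 1 x + 1 = 2^3 + 1*2 + 1 mod 5 = 1
LHS = RHS

Yes, on the curve


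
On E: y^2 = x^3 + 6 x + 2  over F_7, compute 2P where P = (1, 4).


Doubling: s = (3 x1^2 + a) / (2 y1)
s = (3*1^2 + 6) / (2*4) mod 7 = 2
x3 = s^2 - 2 x1 mod 7 = 2^2 - 2*1 = 2
y3 = s (x1 - x3) - y1 mod 7 = 2 * (1 - 2) - 4 = 1

2P = (2, 1)


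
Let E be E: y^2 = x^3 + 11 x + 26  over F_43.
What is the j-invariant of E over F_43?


Delta = -16(4 a^3 + 27 b^2) mod 43 = 23
-1728 * (4 a)^3 = -1728 * (4*11)^3 mod 43 = 35
j = 35 * 23^(-1) mod 43 = 9

j = 9 (mod 43)


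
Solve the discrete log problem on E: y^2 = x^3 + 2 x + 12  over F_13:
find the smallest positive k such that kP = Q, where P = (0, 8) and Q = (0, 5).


Enumerate multiples of P until we hit Q = (0, 5):
  1P = (0, 8)
  2P = (12, 10)
  3P = (5, 2)
  4P = (11, 0)
  5P = (5, 11)
  6P = (12, 3)
  7P = (0, 5)
Match found at i = 7.

k = 7


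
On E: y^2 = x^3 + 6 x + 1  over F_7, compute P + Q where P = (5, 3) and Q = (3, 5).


P != Q, so use the chord formula.
s = (y2 - y1) / (x2 - x1) = (2) / (5) mod 7 = 6
x3 = s^2 - x1 - x2 mod 7 = 6^2 - 5 - 3 = 0
y3 = s (x1 - x3) - y1 mod 7 = 6 * (5 - 0) - 3 = 6

P + Q = (0, 6)


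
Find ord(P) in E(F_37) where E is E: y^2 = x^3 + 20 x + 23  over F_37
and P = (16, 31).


Compute successive multiples of P until we hit O:
  1P = (16, 31)
  2P = (21, 26)
  3P = (1, 28)
  4P = (23, 12)
  5P = (25, 4)
  6P = (5, 10)
  7P = (12, 17)
  8P = (12, 20)
  ... (continuing to 15P)
  15P = O

ord(P) = 15


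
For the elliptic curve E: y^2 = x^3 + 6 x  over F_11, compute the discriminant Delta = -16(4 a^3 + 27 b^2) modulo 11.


4 a^3 + 27 b^2 = 4*6^3 + 27*0^2 = 864 + 0 = 864
Delta = -16 * (864) = -13824
Delta mod 11 = 3

Delta = 3 (mod 11)


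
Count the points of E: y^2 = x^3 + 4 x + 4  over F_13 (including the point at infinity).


For each x in F_13, count y with y^2 = x^3 + 4 x + 4 mod 13:
  x = 0: RHS = 4, y in [2, 11]  -> 2 point(s)
  x = 1: RHS = 9, y in [3, 10]  -> 2 point(s)
  x = 3: RHS = 4, y in [2, 11]  -> 2 point(s)
  x = 6: RHS = 10, y in [6, 7]  -> 2 point(s)
  x = 10: RHS = 4, y in [2, 11]  -> 2 point(s)
  x = 11: RHS = 1, y in [1, 12]  -> 2 point(s)
  x = 12: RHS = 12, y in [5, 8]  -> 2 point(s)
Affine points: 14. Add the point at infinity: total = 15.

#E(F_13) = 15


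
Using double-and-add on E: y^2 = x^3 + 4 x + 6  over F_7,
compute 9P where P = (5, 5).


k = 9 = 1001_2 (binary, LSB first: 1001)
Double-and-add from P = (5, 5):
  bit 0 = 1: acc = O + (5, 5) = (5, 5)
  bit 1 = 0: acc unchanged = (5, 5)
  bit 2 = 0: acc unchanged = (5, 5)
  bit 3 = 1: acc = (5, 5) + (4, 4) = (6, 1)

9P = (6, 1)


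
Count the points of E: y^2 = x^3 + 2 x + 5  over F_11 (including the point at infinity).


For each x in F_11, count y with y^2 = x^3 + 2 x + 5 mod 11:
  x = 0: RHS = 5, y in [4, 7]  -> 2 point(s)
  x = 3: RHS = 5, y in [4, 7]  -> 2 point(s)
  x = 4: RHS = 0, y in [0]  -> 1 point(s)
  x = 8: RHS = 5, y in [4, 7]  -> 2 point(s)
  x = 9: RHS = 4, y in [2, 9]  -> 2 point(s)
Affine points: 9. Add the point at infinity: total = 10.

#E(F_11) = 10


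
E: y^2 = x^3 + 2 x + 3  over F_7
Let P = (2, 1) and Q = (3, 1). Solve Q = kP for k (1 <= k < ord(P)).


Enumerate multiples of P until we hit Q = (3, 1):
  1P = (2, 1)
  2P = (3, 6)
  3P = (6, 0)
  4P = (3, 1)
Match found at i = 4.

k = 4


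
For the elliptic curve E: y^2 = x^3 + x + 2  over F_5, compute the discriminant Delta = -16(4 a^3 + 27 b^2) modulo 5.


4 a^3 + 27 b^2 = 4*1^3 + 27*2^2 = 4 + 108 = 112
Delta = -16 * (112) = -1792
Delta mod 5 = 3

Delta = 3 (mod 5)


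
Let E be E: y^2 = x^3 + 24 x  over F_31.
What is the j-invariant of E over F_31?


Delta = -16(4 a^3 + 27 b^2) mod 31 = 4
-1728 * (4 a)^3 = -1728 * (4*24)^3 mod 31 = 30
j = 30 * 4^(-1) mod 31 = 23

j = 23 (mod 31)


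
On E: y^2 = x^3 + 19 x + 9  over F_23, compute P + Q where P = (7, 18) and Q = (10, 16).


P != Q, so use the chord formula.
s = (y2 - y1) / (x2 - x1) = (21) / (3) mod 23 = 7
x3 = s^2 - x1 - x2 mod 23 = 7^2 - 7 - 10 = 9
y3 = s (x1 - x3) - y1 mod 23 = 7 * (7 - 9) - 18 = 14

P + Q = (9, 14)


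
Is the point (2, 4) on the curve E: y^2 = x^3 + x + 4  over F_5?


Check whether y^2 = x^3 + 1 x + 4 (mod 5) for (x, y) = (2, 4).
LHS: y^2 = 4^2 mod 5 = 1
RHS: x^3 + 1 x + 4 = 2^3 + 1*2 + 4 mod 5 = 4
LHS != RHS

No, not on the curve


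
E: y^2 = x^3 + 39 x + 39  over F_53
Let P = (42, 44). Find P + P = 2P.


Doubling: s = (3 x1^2 + a) / (2 y1)
s = (3*42^2 + 39) / (2*44) mod 53 = 13
x3 = s^2 - 2 x1 mod 53 = 13^2 - 2*42 = 32
y3 = s (x1 - x3) - y1 mod 53 = 13 * (42 - 32) - 44 = 33

2P = (32, 33)


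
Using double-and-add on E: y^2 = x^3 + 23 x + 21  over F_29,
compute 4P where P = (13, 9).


k = 4 = 100_2 (binary, LSB first: 001)
Double-and-add from P = (13, 9):
  bit 0 = 0: acc unchanged = O
  bit 1 = 0: acc unchanged = O
  bit 2 = 1: acc = O + (10, 27) = (10, 27)

4P = (10, 27)


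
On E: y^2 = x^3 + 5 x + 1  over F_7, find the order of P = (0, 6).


Compute successive multiples of P until we hit O:
  1P = (0, 6)
  2P = (1, 0)
  3P = (0, 1)
  4P = O

ord(P) = 4


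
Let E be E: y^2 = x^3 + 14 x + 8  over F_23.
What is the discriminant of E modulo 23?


4 a^3 + 27 b^2 = 4*14^3 + 27*8^2 = 10976 + 1728 = 12704
Delta = -16 * (12704) = -203264
Delta mod 23 = 10

Delta = 10 (mod 23)


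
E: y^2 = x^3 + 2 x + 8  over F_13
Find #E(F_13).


For each x in F_13, count y with y^2 = x^3 + 2 x + 8 mod 13:
  x = 5: RHS = 0, y in [0]  -> 1 point(s)
  x = 7: RHS = 1, y in [1, 12]  -> 2 point(s)
  x = 8: RHS = 3, y in [4, 9]  -> 2 point(s)
  x = 9: RHS = 1, y in [1, 12]  -> 2 point(s)
  x = 10: RHS = 1, y in [1, 12]  -> 2 point(s)
  x = 11: RHS = 9, y in [3, 10]  -> 2 point(s)
Affine points: 11. Add the point at infinity: total = 12.

#E(F_13) = 12


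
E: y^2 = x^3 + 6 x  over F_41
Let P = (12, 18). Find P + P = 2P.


Doubling: s = (3 x1^2 + a) / (2 y1)
s = (3*12^2 + 6) / (2*18) mod 41 = 19
x3 = s^2 - 2 x1 mod 41 = 19^2 - 2*12 = 9
y3 = s (x1 - x3) - y1 mod 41 = 19 * (12 - 9) - 18 = 39

2P = (9, 39)


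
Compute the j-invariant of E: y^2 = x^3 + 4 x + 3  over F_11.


Delta = -16(4 a^3 + 27 b^2) mod 11 = 2
-1728 * (4 a)^3 = -1728 * (4*4)^3 mod 11 = 7
j = 7 * 2^(-1) mod 11 = 9

j = 9 (mod 11)


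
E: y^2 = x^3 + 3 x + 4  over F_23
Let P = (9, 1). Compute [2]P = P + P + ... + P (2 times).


k = 2 = 10_2 (binary, LSB first: 01)
Double-and-add from P = (9, 1):
  bit 0 = 0: acc unchanged = O
  bit 1 = 1: acc = O + (0, 2) = (0, 2)

2P = (0, 2)


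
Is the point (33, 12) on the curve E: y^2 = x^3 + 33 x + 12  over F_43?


Check whether y^2 = x^3 + 33 x + 12 (mod 43) for (x, y) = (33, 12).
LHS: y^2 = 12^2 mod 43 = 15
RHS: x^3 + 33 x + 12 = 33^3 + 33*33 + 12 mod 43 = 15
LHS = RHS

Yes, on the curve


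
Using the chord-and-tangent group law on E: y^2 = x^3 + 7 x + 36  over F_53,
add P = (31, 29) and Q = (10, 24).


P != Q, so use the chord formula.
s = (y2 - y1) / (x2 - x1) = (48) / (32) mod 53 = 28
x3 = s^2 - x1 - x2 mod 53 = 28^2 - 31 - 10 = 1
y3 = s (x1 - x3) - y1 mod 53 = 28 * (31 - 1) - 29 = 16

P + Q = (1, 16)


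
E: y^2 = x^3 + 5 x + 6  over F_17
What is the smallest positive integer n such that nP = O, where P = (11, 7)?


Compute successive multiples of P until we hit O:
  1P = (11, 7)
  2P = (16, 0)
  3P = (11, 10)
  4P = O

ord(P) = 4


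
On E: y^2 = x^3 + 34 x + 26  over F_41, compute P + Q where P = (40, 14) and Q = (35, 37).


P != Q, so use the chord formula.
s = (y2 - y1) / (x2 - x1) = (23) / (36) mod 41 = 20
x3 = s^2 - x1 - x2 mod 41 = 20^2 - 40 - 35 = 38
y3 = s (x1 - x3) - y1 mod 41 = 20 * (40 - 38) - 14 = 26

P + Q = (38, 26)


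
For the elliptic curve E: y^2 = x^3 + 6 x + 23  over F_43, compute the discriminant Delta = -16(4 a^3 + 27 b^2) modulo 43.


4 a^3 + 27 b^2 = 4*6^3 + 27*23^2 = 864 + 14283 = 15147
Delta = -16 * (15147) = -242352
Delta mod 43 = 39

Delta = 39 (mod 43)


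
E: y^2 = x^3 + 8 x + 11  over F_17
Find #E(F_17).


For each x in F_17, count y with y^2 = x^3 + 8 x + 11 mod 17:
  x = 2: RHS = 1, y in [1, 16]  -> 2 point(s)
  x = 7: RHS = 2, y in [6, 11]  -> 2 point(s)
  x = 8: RHS = 9, y in [3, 14]  -> 2 point(s)
  x = 9: RHS = 13, y in [8, 9]  -> 2 point(s)
  x = 11: RHS = 2, y in [6, 11]  -> 2 point(s)
  x = 12: RHS = 16, y in [4, 13]  -> 2 point(s)
  x = 13: RHS = 0, y in [0]  -> 1 point(s)
  x = 15: RHS = 4, y in [2, 15]  -> 2 point(s)
  x = 16: RHS = 2, y in [6, 11]  -> 2 point(s)
Affine points: 17. Add the point at infinity: total = 18.

#E(F_17) = 18


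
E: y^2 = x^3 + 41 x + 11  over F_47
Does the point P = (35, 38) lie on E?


Check whether y^2 = x^3 + 41 x + 11 (mod 47) for (x, y) = (35, 38).
LHS: y^2 = 38^2 mod 47 = 34
RHS: x^3 + 41 x + 11 = 35^3 + 41*35 + 11 mod 47 = 0
LHS != RHS

No, not on the curve


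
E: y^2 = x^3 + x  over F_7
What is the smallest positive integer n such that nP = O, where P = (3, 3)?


Compute successive multiples of P until we hit O:
  1P = (3, 3)
  2P = (1, 4)
  3P = (5, 5)
  4P = (0, 0)
  5P = (5, 2)
  6P = (1, 3)
  7P = (3, 4)
  8P = O

ord(P) = 8


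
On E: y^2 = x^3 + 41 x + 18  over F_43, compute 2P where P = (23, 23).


Doubling: s = (3 x1^2 + a) / (2 y1)
s = (3*23^2 + 41) / (2*23) mod 43 = 41
x3 = s^2 - 2 x1 mod 43 = 41^2 - 2*23 = 1
y3 = s (x1 - x3) - y1 mod 43 = 41 * (23 - 1) - 23 = 19

2P = (1, 19)


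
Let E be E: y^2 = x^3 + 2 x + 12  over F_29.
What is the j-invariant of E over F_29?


Delta = -16(4 a^3 + 27 b^2) mod 29 = 7
-1728 * (4 a)^3 = -1728 * (4*2)^3 mod 29 = 25
j = 25 * 7^(-1) mod 29 = 16

j = 16 (mod 29)


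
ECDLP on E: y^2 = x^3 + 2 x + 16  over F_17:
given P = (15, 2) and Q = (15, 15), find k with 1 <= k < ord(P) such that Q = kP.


Enumerate multiples of P until we hit Q = (15, 15):
  1P = (15, 2)
  2P = (12, 0)
  3P = (15, 15)
Match found at i = 3.

k = 3


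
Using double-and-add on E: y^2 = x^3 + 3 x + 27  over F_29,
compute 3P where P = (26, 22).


k = 3 = 11_2 (binary, LSB first: 11)
Double-and-add from P = (26, 22):
  bit 0 = 1: acc = O + (26, 22) = (26, 22)
  bit 1 = 1: acc = (26, 22) + (10, 10) = (28, 20)

3P = (28, 20)


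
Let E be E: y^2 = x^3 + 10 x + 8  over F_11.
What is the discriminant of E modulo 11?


4 a^3 + 27 b^2 = 4*10^3 + 27*8^2 = 4000 + 1728 = 5728
Delta = -16 * (5728) = -91648
Delta mod 11 = 4

Delta = 4 (mod 11)


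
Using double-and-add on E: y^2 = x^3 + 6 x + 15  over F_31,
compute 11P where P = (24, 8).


k = 11 = 1011_2 (binary, LSB first: 1101)
Double-and-add from P = (24, 8):
  bit 0 = 1: acc = O + (24, 8) = (24, 8)
  bit 1 = 1: acc = (24, 8) + (30, 16) = (27, 19)
  bit 2 = 0: acc unchanged = (27, 19)
  bit 3 = 1: acc = (27, 19) + (17, 15) = (7, 20)

11P = (7, 20)


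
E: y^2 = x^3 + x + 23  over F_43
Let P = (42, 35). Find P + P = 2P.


Doubling: s = (3 x1^2 + a) / (2 y1)
s = (3*42^2 + 1) / (2*35) mod 43 = 32
x3 = s^2 - 2 x1 mod 43 = 32^2 - 2*42 = 37
y3 = s (x1 - x3) - y1 mod 43 = 32 * (42 - 37) - 35 = 39

2P = (37, 39)


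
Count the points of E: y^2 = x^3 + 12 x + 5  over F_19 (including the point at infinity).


For each x in F_19, count y with y^2 = x^3 + 12 x + 5 mod 19:
  x = 0: RHS = 5, y in [9, 10]  -> 2 point(s)
  x = 3: RHS = 11, y in [7, 12]  -> 2 point(s)
  x = 5: RHS = 0, y in [0]  -> 1 point(s)
  x = 8: RHS = 5, y in [9, 10]  -> 2 point(s)
  x = 9: RHS = 6, y in [5, 14]  -> 2 point(s)
  x = 10: RHS = 4, y in [2, 17]  -> 2 point(s)
  x = 11: RHS = 5, y in [9, 10]  -> 2 point(s)
  x = 15: RHS = 7, y in [8, 11]  -> 2 point(s)
  x = 17: RHS = 11, y in [7, 12]  -> 2 point(s)
  x = 18: RHS = 11, y in [7, 12]  -> 2 point(s)
Affine points: 19. Add the point at infinity: total = 20.

#E(F_19) = 20


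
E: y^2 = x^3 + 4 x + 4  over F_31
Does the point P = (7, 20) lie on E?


Check whether y^2 = x^3 + 4 x + 4 (mod 31) for (x, y) = (7, 20).
LHS: y^2 = 20^2 mod 31 = 28
RHS: x^3 + 4 x + 4 = 7^3 + 4*7 + 4 mod 31 = 3
LHS != RHS

No, not on the curve


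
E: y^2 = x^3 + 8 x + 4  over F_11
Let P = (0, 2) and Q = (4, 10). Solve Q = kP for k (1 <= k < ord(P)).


Enumerate multiples of P until we hit Q = (4, 10):
  1P = (0, 2)
  2P = (4, 1)
  3P = (5, 2)
  4P = (6, 9)
  5P = (3, 0)
  6P = (6, 2)
  7P = (5, 9)
  8P = (4, 10)
Match found at i = 8.

k = 8


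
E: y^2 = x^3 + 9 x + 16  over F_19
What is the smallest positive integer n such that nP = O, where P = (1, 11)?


Compute successive multiples of P until we hit O:
  1P = (1, 11)
  2P = (14, 13)
  3P = (2, 2)
  4P = (2, 17)
  5P = (14, 6)
  6P = (1, 8)
  7P = O

ord(P) = 7


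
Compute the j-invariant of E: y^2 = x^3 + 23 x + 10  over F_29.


Delta = -16(4 a^3 + 27 b^2) mod 29 = 1
-1728 * (4 a)^3 = -1728 * (4*23)^3 mod 29 = 21
j = 21 * 1^(-1) mod 29 = 21

j = 21 (mod 29)


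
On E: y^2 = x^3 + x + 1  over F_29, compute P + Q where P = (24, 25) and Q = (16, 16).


P != Q, so use the chord formula.
s = (y2 - y1) / (x2 - x1) = (20) / (21) mod 29 = 12
x3 = s^2 - x1 - x2 mod 29 = 12^2 - 24 - 16 = 17
y3 = s (x1 - x3) - y1 mod 29 = 12 * (24 - 17) - 25 = 1

P + Q = (17, 1)


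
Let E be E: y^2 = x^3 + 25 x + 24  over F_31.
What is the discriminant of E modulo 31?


4 a^3 + 27 b^2 = 4*25^3 + 27*24^2 = 62500 + 15552 = 78052
Delta = -16 * (78052) = -1248832
Delta mod 31 = 3

Delta = 3 (mod 31)


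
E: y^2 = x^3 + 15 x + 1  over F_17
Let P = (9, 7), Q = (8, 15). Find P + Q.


P != Q, so use the chord formula.
s = (y2 - y1) / (x2 - x1) = (8) / (16) mod 17 = 9
x3 = s^2 - x1 - x2 mod 17 = 9^2 - 9 - 8 = 13
y3 = s (x1 - x3) - y1 mod 17 = 9 * (9 - 13) - 7 = 8

P + Q = (13, 8)


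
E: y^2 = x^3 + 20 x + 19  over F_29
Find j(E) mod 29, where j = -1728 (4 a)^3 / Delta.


Delta = -16(4 a^3 + 27 b^2) mod 29 = 5
-1728 * (4 a)^3 = -1728 * (4*20)^3 mod 29 = 2
j = 2 * 5^(-1) mod 29 = 12

j = 12 (mod 29)


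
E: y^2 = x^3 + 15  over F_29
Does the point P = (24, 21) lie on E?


Check whether y^2 = x^3 + 0 x + 15 (mod 29) for (x, y) = (24, 21).
LHS: y^2 = 21^2 mod 29 = 6
RHS: x^3 + 0 x + 15 = 24^3 + 0*24 + 15 mod 29 = 6
LHS = RHS

Yes, on the curve


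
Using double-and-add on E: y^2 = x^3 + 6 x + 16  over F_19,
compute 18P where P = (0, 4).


k = 18 = 10010_2 (binary, LSB first: 01001)
Double-and-add from P = (0, 4):
  bit 0 = 0: acc unchanged = O
  bit 1 = 1: acc = O + (16, 3) = (16, 3)
  bit 2 = 0: acc unchanged = (16, 3)
  bit 3 = 0: acc unchanged = (16, 3)
  bit 4 = 1: acc = (16, 3) + (2, 6) = (12, 7)

18P = (12, 7)


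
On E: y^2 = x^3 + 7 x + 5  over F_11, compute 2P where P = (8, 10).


Doubling: s = (3 x1^2 + a) / (2 y1)
s = (3*8^2 + 7) / (2*10) mod 11 = 5
x3 = s^2 - 2 x1 mod 11 = 5^2 - 2*8 = 9
y3 = s (x1 - x3) - y1 mod 11 = 5 * (8 - 9) - 10 = 7

2P = (9, 7)


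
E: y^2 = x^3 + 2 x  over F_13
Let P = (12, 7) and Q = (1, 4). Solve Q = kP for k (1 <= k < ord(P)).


Enumerate multiples of P until we hit Q = (1, 4):
  1P = (12, 7)
  2P = (1, 9)
  3P = (1, 4)
Match found at i = 3.

k = 3


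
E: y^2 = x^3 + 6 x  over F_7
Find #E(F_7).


For each x in F_7, count y with y^2 = x^3 + 6 x + 0 mod 7:
  x = 0: RHS = 0, y in [0]  -> 1 point(s)
  x = 1: RHS = 0, y in [0]  -> 1 point(s)
  x = 4: RHS = 4, y in [2, 5]  -> 2 point(s)
  x = 5: RHS = 1, y in [1, 6]  -> 2 point(s)
  x = 6: RHS = 0, y in [0]  -> 1 point(s)
Affine points: 7. Add the point at infinity: total = 8.

#E(F_7) = 8


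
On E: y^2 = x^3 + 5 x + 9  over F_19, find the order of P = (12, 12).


Compute successive multiples of P until we hit O:
  1P = (12, 12)
  2P = (14, 7)
  3P = (4, 6)
  4P = (0, 16)
  5P = (5, 11)
  6P = (9, 2)
  7P = (7, 11)
  8P = (16, 10)
  ... (continuing to 19P)
  19P = O

ord(P) = 19


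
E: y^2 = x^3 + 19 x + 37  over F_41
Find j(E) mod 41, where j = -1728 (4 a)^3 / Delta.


Delta = -16(4 a^3 + 27 b^2) mod 41 = 28
-1728 * (4 a)^3 = -1728 * (4*19)^3 mod 41 = 25
j = 25 * 28^(-1) mod 41 = 17

j = 17 (mod 41)


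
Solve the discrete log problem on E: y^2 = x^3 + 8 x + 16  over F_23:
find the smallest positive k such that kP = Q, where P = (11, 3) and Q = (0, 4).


Enumerate multiples of P until we hit Q = (0, 4):
  1P = (11, 3)
  2P = (7, 22)
  3P = (6, 2)
  4P = (18, 14)
  5P = (19, 14)
  6P = (1, 5)
  7P = (0, 4)
Match found at i = 7.

k = 7


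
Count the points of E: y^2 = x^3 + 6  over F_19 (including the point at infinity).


For each x in F_19, count y with y^2 = x^3 + 0 x + 6 mod 19:
  x = 0: RHS = 6, y in [5, 14]  -> 2 point(s)
  x = 1: RHS = 7, y in [8, 11]  -> 2 point(s)
  x = 5: RHS = 17, y in [6, 13]  -> 2 point(s)
  x = 7: RHS = 7, y in [8, 11]  -> 2 point(s)
  x = 8: RHS = 5, y in [9, 10]  -> 2 point(s)
  x = 11: RHS = 7, y in [8, 11]  -> 2 point(s)
  x = 12: RHS = 5, y in [9, 10]  -> 2 point(s)
  x = 16: RHS = 17, y in [6, 13]  -> 2 point(s)
  x = 17: RHS = 17, y in [6, 13]  -> 2 point(s)
  x = 18: RHS = 5, y in [9, 10]  -> 2 point(s)
Affine points: 20. Add the point at infinity: total = 21.

#E(F_19) = 21


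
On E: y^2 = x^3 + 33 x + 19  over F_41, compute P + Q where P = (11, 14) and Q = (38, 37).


P != Q, so use the chord formula.
s = (y2 - y1) / (x2 - x1) = (23) / (27) mod 41 = 13
x3 = s^2 - x1 - x2 mod 41 = 13^2 - 11 - 38 = 38
y3 = s (x1 - x3) - y1 mod 41 = 13 * (11 - 38) - 14 = 4

P + Q = (38, 4)


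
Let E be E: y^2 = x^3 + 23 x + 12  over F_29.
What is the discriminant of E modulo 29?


4 a^3 + 27 b^2 = 4*23^3 + 27*12^2 = 48668 + 3888 = 52556
Delta = -16 * (52556) = -840896
Delta mod 29 = 17

Delta = 17 (mod 29)


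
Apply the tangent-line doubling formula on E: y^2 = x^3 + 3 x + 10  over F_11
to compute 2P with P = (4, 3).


Doubling: s = (3 x1^2 + a) / (2 y1)
s = (3*4^2 + 3) / (2*3) mod 11 = 3
x3 = s^2 - 2 x1 mod 11 = 3^2 - 2*4 = 1
y3 = s (x1 - x3) - y1 mod 11 = 3 * (4 - 1) - 3 = 6

2P = (1, 6)


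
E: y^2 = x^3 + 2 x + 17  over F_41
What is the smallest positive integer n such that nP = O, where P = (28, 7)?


Compute successive multiples of P until we hit O:
  1P = (28, 7)
  2P = (3, 38)
  3P = (20, 29)
  4P = (39, 13)
  5P = (38, 36)
  6P = (24, 21)
  7P = (32, 7)
  8P = (22, 34)
  ... (continuing to 31P)
  31P = O

ord(P) = 31


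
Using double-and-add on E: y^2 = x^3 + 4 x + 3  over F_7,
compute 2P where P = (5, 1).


k = 2 = 10_2 (binary, LSB first: 01)
Double-and-add from P = (5, 1):
  bit 0 = 0: acc unchanged = O
  bit 1 = 1: acc = O + (5, 6) = (5, 6)

2P = (5, 6)


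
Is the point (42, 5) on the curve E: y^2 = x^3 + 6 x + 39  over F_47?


Check whether y^2 = x^3 + 6 x + 39 (mod 47) for (x, y) = (42, 5).
LHS: y^2 = 5^2 mod 47 = 25
RHS: x^3 + 6 x + 39 = 42^3 + 6*42 + 39 mod 47 = 25
LHS = RHS

Yes, on the curve


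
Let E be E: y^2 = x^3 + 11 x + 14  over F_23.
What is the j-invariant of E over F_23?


Delta = -16(4 a^3 + 27 b^2) mod 23 = 22
-1728 * (4 a)^3 = -1728 * (4*11)^3 mod 23 = 1
j = 1 * 22^(-1) mod 23 = 22

j = 22 (mod 23)
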